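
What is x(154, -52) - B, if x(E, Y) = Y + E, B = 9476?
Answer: -9374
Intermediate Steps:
x(E, Y) = E + Y
x(154, -52) - B = (154 - 52) - 1*9476 = 102 - 9476 = -9374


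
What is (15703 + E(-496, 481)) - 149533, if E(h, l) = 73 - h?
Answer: -133261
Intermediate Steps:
(15703 + E(-496, 481)) - 149533 = (15703 + (73 - 1*(-496))) - 149533 = (15703 + (73 + 496)) - 149533 = (15703 + 569) - 149533 = 16272 - 149533 = -133261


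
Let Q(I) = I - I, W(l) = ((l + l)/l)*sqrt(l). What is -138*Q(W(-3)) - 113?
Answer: -113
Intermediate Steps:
W(l) = 2*sqrt(l) (W(l) = ((2*l)/l)*sqrt(l) = 2*sqrt(l))
Q(I) = 0
-138*Q(W(-3)) - 113 = -138*0 - 113 = 0 - 113 = -113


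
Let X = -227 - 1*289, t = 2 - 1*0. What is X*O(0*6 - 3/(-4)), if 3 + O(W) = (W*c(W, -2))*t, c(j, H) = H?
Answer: 3096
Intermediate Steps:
t = 2 (t = 2 + 0 = 2)
O(W) = -3 - 4*W (O(W) = -3 + (W*(-2))*2 = -3 - 2*W*2 = -3 - 4*W)
X = -516 (X = -227 - 289 = -516)
X*O(0*6 - 3/(-4)) = -516*(-3 - 4*(0*6 - 3/(-4))) = -516*(-3 - 4*(0 - 3*(-1/4))) = -516*(-3 - 4*(0 + 3/4)) = -516*(-3 - 4*3/4) = -516*(-3 - 3) = -516*(-6) = 3096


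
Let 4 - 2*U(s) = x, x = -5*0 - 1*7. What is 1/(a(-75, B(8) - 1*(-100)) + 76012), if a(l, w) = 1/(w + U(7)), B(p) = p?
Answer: 227/17254726 ≈ 1.3156e-5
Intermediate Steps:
x = -7 (x = 0 - 7 = -7)
U(s) = 11/2 (U(s) = 2 - ½*(-7) = 2 + 7/2 = 11/2)
a(l, w) = 1/(11/2 + w) (a(l, w) = 1/(w + 11/2) = 1/(11/2 + w))
1/(a(-75, B(8) - 1*(-100)) + 76012) = 1/(2/(11 + 2*(8 - 1*(-100))) + 76012) = 1/(2/(11 + 2*(8 + 100)) + 76012) = 1/(2/(11 + 2*108) + 76012) = 1/(2/(11 + 216) + 76012) = 1/(2/227 + 76012) = 1/(17254726/227) = 227/17254726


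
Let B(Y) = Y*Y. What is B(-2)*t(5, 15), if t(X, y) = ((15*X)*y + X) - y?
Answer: 4460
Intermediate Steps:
B(Y) = Y²
t(X, y) = X - y + 15*X*y (t(X, y) = (15*X*y + X) - y = (X + 15*X*y) - y = X - y + 15*X*y)
B(-2)*t(5, 15) = (-2)²*(5 - 1*15 + 15*5*15) = 4*(5 - 15 + 1125) = 4*1115 = 4460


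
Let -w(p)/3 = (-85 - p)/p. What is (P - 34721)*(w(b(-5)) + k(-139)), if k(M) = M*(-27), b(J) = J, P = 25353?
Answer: -34708440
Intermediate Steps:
k(M) = -27*M
w(p) = -3*(-85 - p)/p
(P - 34721)*(w(b(-5)) + k(-139)) = (25353 - 34721)*((3 + 255/(-5)) - 27*(-139)) = -9368*((3 + 255*(-1/5)) + 3753) = -9368*((3 - 51) + 3753) = -9368*(-48 + 3753) = -9368*3705 = -34708440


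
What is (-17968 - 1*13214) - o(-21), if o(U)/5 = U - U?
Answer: -31182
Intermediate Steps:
o(U) = 0 (o(U) = 5*(U - U) = 5*0 = 0)
(-17968 - 1*13214) - o(-21) = (-17968 - 1*13214) - 1*0 = (-17968 - 13214) + 0 = -31182 + 0 = -31182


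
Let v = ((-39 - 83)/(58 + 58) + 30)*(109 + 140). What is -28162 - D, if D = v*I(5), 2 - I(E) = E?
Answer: -379183/58 ≈ -6537.6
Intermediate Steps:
v = 418071/58 (v = (-122/116 + 30)*249 = (-122*1/116 + 30)*249 = (-61/58 + 30)*249 = (1679/58)*249 = 418071/58 ≈ 7208.1)
I(E) = 2 - E
D = -1254213/58 (D = 418071*(2 - 1*5)/58 = 418071*(2 - 5)/58 = (418071/58)*(-3) = -1254213/58 ≈ -21624.)
-28162 - D = -28162 - 1*(-1254213/58) = -28162 + 1254213/58 = -379183/58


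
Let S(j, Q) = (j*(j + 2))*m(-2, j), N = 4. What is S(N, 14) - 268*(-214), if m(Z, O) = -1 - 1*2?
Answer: 57280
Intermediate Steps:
m(Z, O) = -3 (m(Z, O) = -1 - 2 = -3)
S(j, Q) = -3*j*(2 + j) (S(j, Q) = (j*(j + 2))*(-3) = (j*(2 + j))*(-3) = -3*j*(2 + j))
S(N, 14) - 268*(-214) = -3*4*(2 + 4) - 268*(-214) = -3*4*6 + 57352 = -72 + 57352 = 57280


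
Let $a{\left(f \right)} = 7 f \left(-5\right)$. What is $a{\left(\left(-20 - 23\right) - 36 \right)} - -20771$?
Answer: $23536$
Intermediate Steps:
$a{\left(f \right)} = - 35 f$
$a{\left(\left(-20 - 23\right) - 36 \right)} - -20771 = - 35 \left(\left(-20 - 23\right) - 36\right) - -20771 = - 35 \left(-43 - 36\right) + 20771 = \left(-35\right) \left(-79\right) + 20771 = 2765 + 20771 = 23536$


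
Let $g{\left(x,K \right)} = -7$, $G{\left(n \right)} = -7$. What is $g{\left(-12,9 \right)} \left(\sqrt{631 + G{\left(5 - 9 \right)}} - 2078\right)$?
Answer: $14546 - 28 \sqrt{39} \approx 14371.0$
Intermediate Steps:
$g{\left(-12,9 \right)} \left(\sqrt{631 + G{\left(5 - 9 \right)}} - 2078\right) = - 7 \left(\sqrt{631 - 7} - 2078\right) = - 7 \left(\sqrt{624} - 2078\right) = - 7 \left(4 \sqrt{39} - 2078\right) = - 7 \left(-2078 + 4 \sqrt{39}\right) = 14546 - 28 \sqrt{39}$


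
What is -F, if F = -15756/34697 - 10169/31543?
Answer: 65371177/84188267 ≈ 0.77649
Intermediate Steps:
F = -65371177/84188267 (F = -15756*1/34697 - 10169*1/31543 = -1212/2669 - 10169/31543 = -65371177/84188267 ≈ -0.77649)
-F = -1*(-65371177/84188267) = 65371177/84188267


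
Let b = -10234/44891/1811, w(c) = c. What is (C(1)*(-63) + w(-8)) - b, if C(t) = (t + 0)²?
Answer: -824588491/11613943 ≈ -71.000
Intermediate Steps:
C(t) = t²
b = -1462/11613943 (b = -10234*1/44891*(1/1811) = -1462/6413*1/1811 = -1462/11613943 ≈ -0.00012588)
(C(1)*(-63) + w(-8)) - b = (1²*(-63) - 8) - 1*(-1462/11613943) = (1*(-63) - 8) + 1462/11613943 = (-63 - 8) + 1462/11613943 = -71 + 1462/11613943 = -824588491/11613943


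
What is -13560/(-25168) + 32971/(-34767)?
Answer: -44796701/109376982 ≈ -0.40956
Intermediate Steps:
-13560/(-25168) + 32971/(-34767) = -13560*(-1/25168) + 32971*(-1/34767) = 1695/3146 - 32971/34767 = -44796701/109376982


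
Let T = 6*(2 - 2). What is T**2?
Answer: 0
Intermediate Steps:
T = 0 (T = 6*0 = 0)
T**2 = 0**2 = 0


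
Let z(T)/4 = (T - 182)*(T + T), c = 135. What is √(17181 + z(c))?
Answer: 3*I*√3731 ≈ 183.25*I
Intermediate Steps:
z(T) = 8*T*(-182 + T) (z(T) = 4*((T - 182)*(T + T)) = 4*((-182 + T)*(2*T)) = 4*(2*T*(-182 + T)) = 8*T*(-182 + T))
√(17181 + z(c)) = √(17181 + 8*135*(-182 + 135)) = √(17181 + 8*135*(-47)) = √(17181 - 50760) = √(-33579) = 3*I*√3731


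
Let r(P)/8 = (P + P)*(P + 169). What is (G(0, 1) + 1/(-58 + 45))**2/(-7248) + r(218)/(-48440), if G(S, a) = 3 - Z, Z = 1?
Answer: -206685635959/7416842160 ≈ -27.867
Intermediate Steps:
r(P) = 16*P*(169 + P) (r(P) = 8*((P + P)*(P + 169)) = 8*((2*P)*(169 + P)) = 8*(2*P*(169 + P)) = 16*P*(169 + P))
G(S, a) = 2 (G(S, a) = 3 - 1*1 = 3 - 1 = 2)
(G(0, 1) + 1/(-58 + 45))**2/(-7248) + r(218)/(-48440) = (2 + 1/(-58 + 45))**2/(-7248) + (16*218*(169 + 218))/(-48440) = (2 + 1/(-13))**2*(-1/7248) + (16*218*387)*(-1/48440) = (2 - 1/13)**2*(-1/7248) + 1349856*(-1/48440) = (25/13)**2*(-1/7248) - 168732/6055 = (625/169)*(-1/7248) - 168732/6055 = -625/1224912 - 168732/6055 = -206685635959/7416842160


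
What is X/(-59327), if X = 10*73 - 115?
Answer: -15/1447 ≈ -0.010366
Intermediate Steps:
X = 615 (X = 730 - 115 = 615)
X/(-59327) = 615/(-59327) = 615*(-1/59327) = -15/1447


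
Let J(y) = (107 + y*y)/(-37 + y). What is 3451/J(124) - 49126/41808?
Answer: 151175521/8298888 ≈ 18.216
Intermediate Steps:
J(y) = (107 + y²)/(-37 + y)
3451/J(124) - 49126/41808 = 3451/(((107 + 124²)/(-37 + 124))) - 49126/41808 = 3451/(((107 + 15376)/87)) - 49126*1/41808 = 3451/(((1/87)*15483)) - 24563/20904 = 3451/(5161/29) - 24563/20904 = 3451*(29/5161) - 24563/20904 = 100079/5161 - 24563/20904 = 151175521/8298888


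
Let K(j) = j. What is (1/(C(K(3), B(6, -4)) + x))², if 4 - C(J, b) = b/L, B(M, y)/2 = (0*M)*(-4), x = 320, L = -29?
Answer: 1/104976 ≈ 9.5260e-6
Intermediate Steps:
B(M, y) = 0 (B(M, y) = 2*((0*M)*(-4)) = 2*(0*(-4)) = 2*0 = 0)
C(J, b) = 4 + b/29 (C(J, b) = 4 - b/(-29) = 4 - b*(-1)/29 = 4 - (-1)*b/29 = 4 + b/29)
(1/(C(K(3), B(6, -4)) + x))² = (1/((4 + (1/29)*0) + 320))² = (1/((4 + 0) + 320))² = (1/(4 + 320))² = (1/324)² = 1/104976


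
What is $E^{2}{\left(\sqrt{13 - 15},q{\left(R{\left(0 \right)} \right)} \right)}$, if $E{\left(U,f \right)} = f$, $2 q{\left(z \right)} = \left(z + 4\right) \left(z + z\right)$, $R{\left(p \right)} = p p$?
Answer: $0$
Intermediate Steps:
$R{\left(p \right)} = p^{2}$
$q{\left(z \right)} = z \left(4 + z\right)$ ($q{\left(z \right)} = \frac{\left(z + 4\right) \left(z + z\right)}{2} = \frac{\left(4 + z\right) 2 z}{2} = \frac{2 z \left(4 + z\right)}{2} = z \left(4 + z\right)$)
$E^{2}{\left(\sqrt{13 - 15},q{\left(R{\left(0 \right)} \right)} \right)} = \left(0^{2} \left(4 + 0^{2}\right)\right)^{2} = \left(0 \left(4 + 0\right)\right)^{2} = \left(0 \cdot 4\right)^{2} = 0^{2} = 0$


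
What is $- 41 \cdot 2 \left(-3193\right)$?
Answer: $261826$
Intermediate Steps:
$- 41 \cdot 2 \left(-3193\right) = \left(-41\right) \left(-6386\right) = 261826$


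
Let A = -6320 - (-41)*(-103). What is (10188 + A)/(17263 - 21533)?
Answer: 71/854 ≈ 0.083138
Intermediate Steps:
A = -10543 (A = -6320 - 1*4223 = -6320 - 4223 = -10543)
(10188 + A)/(17263 - 21533) = (10188 - 10543)/(17263 - 21533) = -355/(-4270) = -355*(-1/4270) = 71/854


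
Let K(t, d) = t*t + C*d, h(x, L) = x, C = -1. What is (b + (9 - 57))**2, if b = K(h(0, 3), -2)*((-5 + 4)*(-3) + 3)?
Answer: 1296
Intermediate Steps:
K(t, d) = t**2 - d (K(t, d) = t*t - d = t**2 - d)
b = 12 (b = (0**2 - 1*(-2))*((-5 + 4)*(-3) + 3) = (0 + 2)*(-1*(-3) + 3) = 2*(3 + 3) = 2*6 = 12)
(b + (9 - 57))**2 = (12 + (9 - 57))**2 = (12 - 48)**2 = (-36)**2 = 1296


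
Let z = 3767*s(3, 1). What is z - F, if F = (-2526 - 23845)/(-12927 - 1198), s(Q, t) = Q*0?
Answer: -26371/14125 ≈ -1.8670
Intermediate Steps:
s(Q, t) = 0
F = 26371/14125 (F = -26371/(-14125) = -26371*(-1/14125) = 26371/14125 ≈ 1.8670)
z = 0 (z = 3767*0 = 0)
z - F = 0 - 1*26371/14125 = 0 - 26371/14125 = -26371/14125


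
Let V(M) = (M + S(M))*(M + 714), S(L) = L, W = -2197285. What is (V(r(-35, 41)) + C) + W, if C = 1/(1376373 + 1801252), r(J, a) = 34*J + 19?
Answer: -3581154776374/3177625 ≈ -1.1270e+6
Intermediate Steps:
r(J, a) = 19 + 34*J
C = 1/3177625 ≈ 3.1470e-7
V(M) = 2*M*(714 + M) (V(M) = (M + M)*(M + 714) = (2*M)*(714 + M) = 2*M*(714 + M))
(V(r(-35, 41)) + C) + W = (2*(19 + 34*(-35))*(714 + (19 + 34*(-35))) + 1/3177625) - 2197285 = (2*(19 - 1190)*(714 + (19 - 1190)) + 1/3177625) - 2197285 = (2*(-1171)*(714 - 1171) + 1/3177625) - 2197285 = (2*(-1171)*(-457) + 1/3177625) - 2197285 = (1070294 + 1/3177625) - 2197285 = 3400992971751/3177625 - 2197285 = -3581154776374/3177625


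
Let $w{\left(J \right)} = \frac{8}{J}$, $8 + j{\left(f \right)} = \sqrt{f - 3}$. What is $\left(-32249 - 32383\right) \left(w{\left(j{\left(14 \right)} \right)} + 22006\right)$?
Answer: $- \frac{75377328528}{53} + \frac{517056 \sqrt{11}}{53} \approx -1.4222 \cdot 10^{9}$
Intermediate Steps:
$j{\left(f \right)} = -8 + \sqrt{-3 + f}$ ($j{\left(f \right)} = -8 + \sqrt{f - 3} = -8 + \sqrt{-3 + f}$)
$\left(-32249 - 32383\right) \left(w{\left(j{\left(14 \right)} \right)} + 22006\right) = \left(-32249 - 32383\right) \left(\frac{8}{-8 + \sqrt{-3 + 14}} + 22006\right) = - 64632 \left(\frac{8}{-8 + \sqrt{11}} + 22006\right) = - 64632 \left(22006 + \frac{8}{-8 + \sqrt{11}}\right) = -1422291792 - \frac{517056}{-8 + \sqrt{11}}$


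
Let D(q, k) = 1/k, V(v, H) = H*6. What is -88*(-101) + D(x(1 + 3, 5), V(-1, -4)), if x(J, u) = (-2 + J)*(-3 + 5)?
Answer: 213311/24 ≈ 8888.0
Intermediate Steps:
x(J, u) = -4 + 2*J (x(J, u) = (-2 + J)*2 = -4 + 2*J)
V(v, H) = 6*H
-88*(-101) + D(x(1 + 3, 5), V(-1, -4)) = -88*(-101) + 1/(6*(-4)) = 8888 + 1/(-24) = 8888 - 1/24 = 213311/24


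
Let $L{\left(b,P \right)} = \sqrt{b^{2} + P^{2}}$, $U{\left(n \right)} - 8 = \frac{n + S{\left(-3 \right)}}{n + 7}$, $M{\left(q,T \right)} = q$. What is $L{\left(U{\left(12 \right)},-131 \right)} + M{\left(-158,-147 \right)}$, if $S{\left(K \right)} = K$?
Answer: $-158 + \frac{\sqrt{6221042}}{19} \approx -26.726$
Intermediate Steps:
$U{\left(n \right)} = 8 + \frac{-3 + n}{7 + n}$ ($U{\left(n \right)} = 8 + \frac{n - 3}{n + 7} = 8 + \frac{-3 + n}{7 + n}$)
$L{\left(b,P \right)} = \sqrt{P^{2} + b^{2}}$
$L{\left(U{\left(12 \right)},-131 \right)} + M{\left(-158,-147 \right)} = \sqrt{\left(-131\right)^{2} + \left(\frac{53 + 9 \cdot 12}{7 + 12}\right)^{2}} - 158 = \sqrt{17161 + \left(\frac{53 + 108}{19}\right)^{2}} - 158 = \sqrt{17161 + \left(\frac{1}{19} \cdot 161\right)^{2}} - 158 = \sqrt{17161 + \left(\frac{161}{19}\right)^{2}} - 158 = \sqrt{17161 + \frac{25921}{361}} - 158 = \sqrt{\frac{6221042}{361}} - 158 = \frac{\sqrt{6221042}}{19} - 158 = -158 + \frac{\sqrt{6221042}}{19}$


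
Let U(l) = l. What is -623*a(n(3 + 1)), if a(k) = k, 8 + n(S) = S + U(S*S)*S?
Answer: -37380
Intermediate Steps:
n(S) = -8 + S + S³ (n(S) = -8 + (S + (S*S)*S) = -8 + (S + S²*S) = -8 + (S + S³) = -8 + S + S³)
-623*a(n(3 + 1)) = -623*(-8 + (3 + 1) + (3 + 1)³) = -623*(-8 + 4 + 4³) = -623*(-8 + 4 + 64) = -623*60 = -37380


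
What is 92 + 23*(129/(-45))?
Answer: 391/15 ≈ 26.067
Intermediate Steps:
92 + 23*(129/(-45)) = 92 + 23*(129*(-1/45)) = 92 + 23*(-43/15) = 92 - 989/15 = 391/15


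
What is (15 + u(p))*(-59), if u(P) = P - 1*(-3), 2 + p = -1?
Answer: -885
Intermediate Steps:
p = -3 (p = -2 - 1 = -3)
u(P) = 3 + P (u(P) = P + 3 = 3 + P)
(15 + u(p))*(-59) = (15 + (3 - 3))*(-59) = (15 + 0)*(-59) = 15*(-59) = -885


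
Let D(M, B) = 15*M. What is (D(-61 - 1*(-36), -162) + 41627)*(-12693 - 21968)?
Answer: -1429835572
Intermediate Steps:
(D(-61 - 1*(-36), -162) + 41627)*(-12693 - 21968) = (15*(-61 - 1*(-36)) + 41627)*(-12693 - 21968) = (15*(-61 + 36) + 41627)*(-34661) = (15*(-25) + 41627)*(-34661) = (-375 + 41627)*(-34661) = 41252*(-34661) = -1429835572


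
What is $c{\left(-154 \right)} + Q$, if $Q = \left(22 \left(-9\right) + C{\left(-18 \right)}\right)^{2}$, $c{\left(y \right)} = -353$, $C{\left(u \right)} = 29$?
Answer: $28208$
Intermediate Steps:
$Q = 28561$ ($Q = \left(22 \left(-9\right) + 29\right)^{2} = \left(-198 + 29\right)^{2} = \left(-169\right)^{2} = 28561$)
$c{\left(-154 \right)} + Q = -353 + 28561 = 28208$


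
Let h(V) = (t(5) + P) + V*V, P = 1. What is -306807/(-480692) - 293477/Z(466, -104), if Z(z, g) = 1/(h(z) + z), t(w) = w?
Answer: -30701227244861945/480692 ≈ -6.3869e+10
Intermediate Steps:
h(V) = 6 + V**2 (h(V) = (5 + 1) + V*V = 6 + V**2)
Z(z, g) = 1/(6 + z + z**2) (Z(z, g) = 1/((6 + z**2) + z) = 1/(6 + z + z**2))
-306807/(-480692) - 293477/Z(466, -104) = -306807/(-480692) - 293477/(1/(6 + 466 + 466**2)) = -306807*(-1/480692) - 293477/(1/(6 + 466 + 217156)) = 306807/480692 - 293477/(1/217628) = 306807/480692 - 293477/1/217628 = 306807/480692 - 293477*217628 = 306807/480692 - 63868812556 = -30701227244861945/480692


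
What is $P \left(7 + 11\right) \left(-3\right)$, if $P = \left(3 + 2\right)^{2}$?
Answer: $-1350$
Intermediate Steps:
$P = 25$ ($P = 5^{2} = 25$)
$P \left(7 + 11\right) \left(-3\right) = 25 \left(7 + 11\right) \left(-3\right) = 25 \cdot 18 \left(-3\right) = 25 \left(-54\right) = -1350$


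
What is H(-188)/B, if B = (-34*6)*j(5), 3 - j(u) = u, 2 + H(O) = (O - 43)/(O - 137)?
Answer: -419/132600 ≈ -0.0031599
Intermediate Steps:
H(O) = -2 + (-43 + O)/(-137 + O) (H(O) = -2 + (O - 43)/(O - 137) = -2 + (-43 + O)/(-137 + O))
j(u) = 3 - u
B = 408 (B = (-34*6)*(3 - 1*5) = -204*(3 - 5) = -204*(-2) = 408)
H(-188)/B = ((231 - 1*(-188))/(-137 - 188))/408 = ((231 + 188)/(-325))*(1/408) = -1/325*419*(1/408) = -419/325*1/408 = -419/132600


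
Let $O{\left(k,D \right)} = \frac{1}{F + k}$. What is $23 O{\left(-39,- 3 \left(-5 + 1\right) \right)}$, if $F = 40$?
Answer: $23$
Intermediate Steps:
$O{\left(k,D \right)} = \frac{1}{40 + k}$
$23 O{\left(-39,- 3 \left(-5 + 1\right) \right)} = \frac{23}{40 - 39} = \frac{23}{1} = 23 \cdot 1 = 23$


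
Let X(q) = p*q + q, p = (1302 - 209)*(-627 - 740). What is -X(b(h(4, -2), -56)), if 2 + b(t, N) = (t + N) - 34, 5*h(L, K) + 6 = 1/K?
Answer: -139402329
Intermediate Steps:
h(L, K) = -6/5 + 1/(5*K)
b(t, N) = -36 + N + t (b(t, N) = -2 + ((t + N) - 34) = -2 + ((N + t) - 34) = -2 + (-34 + N + t) = -36 + N + t)
p = -1494131 (p = 1093*(-1367) = -1494131)
X(q) = -1494130*q (X(q) = -1494131*q + q = -1494130*q)
-X(b(h(4, -2), -56)) = -(-1494130)*(-36 - 56 + (⅕)*(1 - 6*(-2))/(-2)) = -(-1494130)*(-36 - 56 + (⅕)*(-½)*(1 + 12)) = -(-1494130)*(-36 - 56 + (⅕)*(-½)*13) = -(-1494130)*(-36 - 56 - 13/10) = -(-1494130)*(-933)/10 = -1*139402329 = -139402329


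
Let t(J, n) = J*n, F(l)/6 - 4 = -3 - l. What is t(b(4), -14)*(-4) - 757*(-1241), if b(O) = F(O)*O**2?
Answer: 923309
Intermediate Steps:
F(l) = 6 - 6*l (F(l) = 24 + 6*(-3 - l) = 24 + (-18 - 6*l) = 6 - 6*l)
b(O) = O**2*(6 - 6*O) (b(O) = (6 - 6*O)*O**2 = O**2*(6 - 6*O))
t(b(4), -14)*(-4) - 757*(-1241) = ((6*4**2*(1 - 1*4))*(-14))*(-4) - 757*(-1241) = ((6*16*(1 - 4))*(-14))*(-4) + 939437 = ((6*16*(-3))*(-14))*(-4) + 939437 = -288*(-14)*(-4) + 939437 = 4032*(-4) + 939437 = -16128 + 939437 = 923309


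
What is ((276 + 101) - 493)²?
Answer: 13456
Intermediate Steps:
((276 + 101) - 493)² = (377 - 493)² = (-116)² = 13456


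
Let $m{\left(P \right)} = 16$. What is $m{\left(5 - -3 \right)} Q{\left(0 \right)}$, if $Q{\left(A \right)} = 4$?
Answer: $64$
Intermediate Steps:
$m{\left(5 - -3 \right)} Q{\left(0 \right)} = 16 \cdot 4 = 64$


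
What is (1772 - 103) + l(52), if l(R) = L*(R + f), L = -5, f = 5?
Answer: 1384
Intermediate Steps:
l(R) = -25 - 5*R (l(R) = -5*(R + 5) = -5*(5 + R) = -25 - 5*R)
(1772 - 103) + l(52) = (1772 - 103) + (-25 - 5*52) = 1669 + (-25 - 260) = 1669 - 285 = 1384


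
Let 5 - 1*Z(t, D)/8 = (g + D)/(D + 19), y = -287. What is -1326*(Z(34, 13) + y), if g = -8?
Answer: 658359/2 ≈ 3.2918e+5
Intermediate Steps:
Z(t, D) = 40 - 8*(-8 + D)/(19 + D) (Z(t, D) = 40 - 8*(-8 + D)/(D + 19) = 40 - 8*(-8 + D)/(19 + D))
-1326*(Z(34, 13) + y) = -1326*(8*(103 + 4*13)/(19 + 13) - 287) = -1326*(8*(103 + 52)/32 - 287) = -1326*(8*(1/32)*155 - 287) = -1326*(155/4 - 287) = -1326*(-993/4) = 658359/2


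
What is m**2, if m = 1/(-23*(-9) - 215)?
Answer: 1/64 ≈ 0.015625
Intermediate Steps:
m = -1/8 (m = 1/(207 - 215) = 1/(-8) = -1/8 ≈ -0.12500)
m**2 = (-1/8)**2 = 1/64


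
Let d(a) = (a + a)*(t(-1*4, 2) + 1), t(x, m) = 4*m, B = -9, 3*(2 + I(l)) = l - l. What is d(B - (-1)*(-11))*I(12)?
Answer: 720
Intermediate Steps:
I(l) = -2 (I(l) = -2 + (l - l)/3 = -2 + (⅓)*0 = -2 + 0 = -2)
d(a) = 18*a (d(a) = (a + a)*(4*2 + 1) = (2*a)*(8 + 1) = (2*a)*9 = 18*a)
d(B - (-1)*(-11))*I(12) = (18*(-9 - (-1)*(-11)))*(-2) = (18*(-9 - 1*11))*(-2) = (18*(-9 - 11))*(-2) = (18*(-20))*(-2) = -360*(-2) = 720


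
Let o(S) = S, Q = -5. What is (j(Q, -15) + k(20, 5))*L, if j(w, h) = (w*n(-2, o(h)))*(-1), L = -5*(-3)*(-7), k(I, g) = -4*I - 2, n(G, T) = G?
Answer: 9660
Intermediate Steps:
k(I, g) = -2 - 4*I
L = -105 (L = 15*(-7) = -105)
j(w, h) = 2*w (j(w, h) = (w*(-2))*(-1) = -2*w*(-1) = 2*w)
(j(Q, -15) + k(20, 5))*L = (2*(-5) + (-2 - 4*20))*(-105) = (-10 + (-2 - 80))*(-105) = (-10 - 82)*(-105) = -92*(-105) = 9660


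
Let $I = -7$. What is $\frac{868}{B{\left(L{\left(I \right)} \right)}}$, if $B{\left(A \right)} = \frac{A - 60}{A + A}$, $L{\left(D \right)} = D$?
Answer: $\frac{12152}{67} \approx 181.37$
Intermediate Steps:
$B{\left(A \right)} = \frac{-60 + A}{2 A}$
$\frac{868}{B{\left(L{\left(I \right)} \right)}} = \frac{868}{\frac{1}{2} \frac{1}{-7} \left(-60 - 7\right)} = \frac{868}{\frac{1}{2} \left(- \frac{1}{7}\right) \left(-67\right)} = \frac{868}{\frac{67}{14}} = 868 \cdot \frac{14}{67} = \frac{12152}{67}$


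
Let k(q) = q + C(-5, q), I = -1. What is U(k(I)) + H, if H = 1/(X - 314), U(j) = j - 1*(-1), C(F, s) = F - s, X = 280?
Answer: -137/34 ≈ -4.0294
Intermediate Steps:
k(q) = -5 (k(q) = q + (-5 - q) = -5)
U(j) = 1 + j (U(j) = j + 1 = 1 + j)
H = -1/34 (H = 1/(280 - 314) = 1/(-34) = -1/34 ≈ -0.029412)
U(k(I)) + H = (1 - 5) - 1/34 = -4 - 1/34 = -137/34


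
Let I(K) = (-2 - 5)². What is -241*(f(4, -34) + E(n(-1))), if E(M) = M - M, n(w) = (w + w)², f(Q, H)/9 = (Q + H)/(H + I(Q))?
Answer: 4338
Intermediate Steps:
I(K) = 49 (I(K) = (-7)² = 49)
f(Q, H) = 9*(H + Q)/(49 + H) (f(Q, H) = 9*((Q + H)/(H + 49)) = 9*((H + Q)/(49 + H)) = 9*(H + Q)/(49 + H))
n(w) = 4*w² (n(w) = (2*w)² = 4*w²)
E(M) = 0
-241*(f(4, -34) + E(n(-1))) = -241*(9*(-34 + 4)/(49 - 34) + 0) = -241*(9*(-30)/15 + 0) = -241*(9*(1/15)*(-30) + 0) = -241*(-18 + 0) = -241*(-18) = 4338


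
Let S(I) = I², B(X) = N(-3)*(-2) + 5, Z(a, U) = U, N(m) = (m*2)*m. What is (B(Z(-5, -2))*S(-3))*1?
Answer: -279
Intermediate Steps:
N(m) = 2*m² (N(m) = (2*m)*m = 2*m²)
B(X) = -31 (B(X) = (2*(-3)²)*(-2) + 5 = (2*9)*(-2) + 5 = 18*(-2) + 5 = -36 + 5 = -31)
(B(Z(-5, -2))*S(-3))*1 = -31*(-3)²*1 = -31*9*1 = -279*1 = -279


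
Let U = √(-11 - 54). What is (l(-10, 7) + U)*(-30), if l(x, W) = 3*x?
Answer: 900 - 30*I*√65 ≈ 900.0 - 241.87*I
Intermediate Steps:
U = I*√65 (U = √(-65) = I*√65 ≈ 8.0623*I)
(l(-10, 7) + U)*(-30) = (3*(-10) + I*√65)*(-30) = (-30 + I*√65)*(-30) = 900 - 30*I*√65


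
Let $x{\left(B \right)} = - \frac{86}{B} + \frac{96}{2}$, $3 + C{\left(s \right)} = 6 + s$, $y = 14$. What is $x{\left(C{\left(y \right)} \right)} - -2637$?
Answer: $\frac{45559}{17} \approx 2679.9$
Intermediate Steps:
$C{\left(s \right)} = 3 + s$ ($C{\left(s \right)} = -3 + \left(6 + s\right) = 3 + s$)
$x{\left(B \right)} = 48 - \frac{86}{B}$ ($x{\left(B \right)} = - \frac{86}{B} + 96 \cdot \frac{1}{2} = - \frac{86}{B} + 48 = 48 - \frac{86}{B}$)
$x{\left(C{\left(y \right)} \right)} - -2637 = \left(48 - \frac{86}{3 + 14}\right) - -2637 = \left(48 - \frac{86}{17}\right) + 2637 = \frac{730}{17} + 2637 = \frac{45559}{17}$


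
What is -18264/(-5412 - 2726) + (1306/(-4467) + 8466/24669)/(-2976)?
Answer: 27729323044873/12355614756264 ≈ 2.2443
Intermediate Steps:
-18264/(-5412 - 2726) + (1306/(-4467) + 8466/24669)/(-2976) = -18264/(-8138) + (1306*(-1/4467) + 8466*(1/24669))*(-1/2976) = -18264*(-1/8138) + (-1306/4467 + 2822/8223)*(-1/2976) = 9132/4069 + (207404/4081349)*(-1/2976) = 9132/4069 - 51851/3036523656 = 27729323044873/12355614756264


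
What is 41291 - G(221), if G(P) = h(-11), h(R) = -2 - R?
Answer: 41282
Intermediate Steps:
G(P) = 9 (G(P) = -2 - 1*(-11) = -2 + 11 = 9)
41291 - G(221) = 41291 - 1*9 = 41291 - 9 = 41282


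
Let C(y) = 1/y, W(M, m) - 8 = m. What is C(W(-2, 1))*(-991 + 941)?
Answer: -50/9 ≈ -5.5556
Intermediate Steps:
W(M, m) = 8 + m
C(W(-2, 1))*(-991 + 941) = (-991 + 941)/(8 + 1) = -50/9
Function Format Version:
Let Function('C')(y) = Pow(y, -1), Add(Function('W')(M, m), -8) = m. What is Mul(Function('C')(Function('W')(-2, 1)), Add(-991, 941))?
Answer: Rational(-50, 9) ≈ -5.5556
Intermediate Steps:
Function('W')(M, m) = Add(8, m)
Mul(Function('C')(Function('W')(-2, 1)), Add(-991, 941)) = Mul(Pow(Add(8, 1), -1), Add(-991, 941)) = Mul(Pow(9, -1), -50) = Mul(Rational(1, 9), -50) = Rational(-50, 9)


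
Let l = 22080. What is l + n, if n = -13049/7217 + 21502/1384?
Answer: 110339701179/4994164 ≈ 22094.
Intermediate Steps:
n = 68560059/4994164 (n = -13049*1/7217 + 21502*(1/1384) = -13049/7217 + 10751/692 = 68560059/4994164 ≈ 13.728)
l + n = 22080 + 68560059/4994164 = 110339701179/4994164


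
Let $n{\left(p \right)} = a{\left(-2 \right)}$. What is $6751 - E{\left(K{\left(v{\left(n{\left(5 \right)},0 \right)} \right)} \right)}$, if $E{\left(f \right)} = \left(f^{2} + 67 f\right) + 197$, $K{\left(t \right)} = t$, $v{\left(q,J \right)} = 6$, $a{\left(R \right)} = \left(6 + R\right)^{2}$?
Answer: $6116$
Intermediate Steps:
$n{\left(p \right)} = 16$ ($n{\left(p \right)} = \left(6 - 2\right)^{2} = 4^{2} = 16$)
$E{\left(f \right)} = 197 + f^{2} + 67 f$
$6751 - E{\left(K{\left(v{\left(n{\left(5 \right)},0 \right)} \right)} \right)} = 6751 - \left(197 + 6^{2} + 67 \cdot 6\right) = 6751 - \left(197 + 36 + 402\right) = 6751 - 635 = 6116$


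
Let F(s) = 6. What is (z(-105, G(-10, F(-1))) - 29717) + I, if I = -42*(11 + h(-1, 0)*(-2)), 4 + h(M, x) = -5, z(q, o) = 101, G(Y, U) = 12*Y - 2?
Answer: -30834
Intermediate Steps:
G(Y, U) = -2 + 12*Y
h(M, x) = -9 (h(M, x) = -4 - 5 = -9)
I = -1218 (I = -42*(11 - 9*(-2)) = -42*(11 + 18) = -42*29 = -1218)
(z(-105, G(-10, F(-1))) - 29717) + I = (101 - 29717) - 1218 = -29616 - 1218 = -30834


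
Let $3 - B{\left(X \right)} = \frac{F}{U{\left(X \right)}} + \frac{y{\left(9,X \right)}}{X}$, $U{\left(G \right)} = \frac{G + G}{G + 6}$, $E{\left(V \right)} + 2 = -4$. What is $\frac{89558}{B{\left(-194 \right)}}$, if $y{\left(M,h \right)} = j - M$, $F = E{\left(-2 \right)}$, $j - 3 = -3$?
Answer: $\frac{17374252}{1137} \approx 15281.0$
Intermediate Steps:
$j = 0$ ($j = 3 - 3 = 0$)
$E{\left(V \right)} = -6$ ($E{\left(V \right)} = -2 - 4 = -6$)
$F = -6$
$U{\left(G \right)} = \frac{2 G}{6 + G}$
$y{\left(M,h \right)} = - M$ ($y{\left(M,h \right)} = 0 - M = - M$)
$B{\left(X \right)} = 3 + \frac{9}{X} + \frac{3 \left(6 + X\right)}{X}$ ($B{\left(X \right)} = 3 - \left(- \frac{6}{2 X \frac{1}{6 + X}} + \frac{\left(-1\right) 9}{X}\right) = 3 - \left(- 6 \frac{6 + X}{2 X} - \frac{9}{X}\right) = 3 - \left(- \frac{3 \left(6 + X\right)}{X} - \frac{9}{X}\right) = 3 - \left(- \frac{9}{X} - \frac{3 \left(6 + X\right)}{X}\right) = 3 + \left(\frac{9}{X} + \frac{3 \left(6 + X\right)}{X}\right) = 3 + \frac{9}{X} + \frac{3 \left(6 + X\right)}{X}$)
$\frac{89558}{B{\left(-194 \right)}} = \frac{89558}{6 + \frac{27}{-194}} = \frac{89558}{6 + 27 \left(- \frac{1}{194}\right)} = \frac{89558}{6 - \frac{27}{194}} = \frac{89558}{\frac{1137}{194}} = 89558 \cdot \frac{194}{1137} = \frac{17374252}{1137}$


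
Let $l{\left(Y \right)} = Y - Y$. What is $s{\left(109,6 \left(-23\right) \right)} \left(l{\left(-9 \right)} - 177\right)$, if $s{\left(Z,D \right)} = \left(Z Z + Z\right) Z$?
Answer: $-231323070$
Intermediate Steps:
$l{\left(Y \right)} = 0$
$s{\left(Z,D \right)} = Z \left(Z + Z^{2}\right)$ ($s{\left(Z,D \right)} = \left(Z^{2} + Z\right) Z = \left(Z + Z^{2}\right) Z = Z \left(Z + Z^{2}\right)$)
$s{\left(109,6 \left(-23\right) \right)} \left(l{\left(-9 \right)} - 177\right) = 109^{2} \left(1 + 109\right) \left(0 - 177\right) = 11881 \cdot 110 \left(-177\right) = 1306910 \left(-177\right) = -231323070$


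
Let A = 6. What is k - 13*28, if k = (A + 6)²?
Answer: -220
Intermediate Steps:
k = 144 (k = (6 + 6)² = 12² = 144)
k - 13*28 = 144 - 13*28 = 144 - 364 = -220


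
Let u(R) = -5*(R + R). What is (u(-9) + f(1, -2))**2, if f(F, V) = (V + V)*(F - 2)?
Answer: 8836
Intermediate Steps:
f(F, V) = 2*V*(-2 + F) (f(F, V) = (2*V)*(-2 + F) = 2*V*(-2 + F))
u(R) = -10*R
(u(-9) + f(1, -2))**2 = (-10*(-9) + 2*(-2)*(-2 + 1))**2 = (90 + 2*(-2)*(-1))**2 = (90 + 4)**2 = 94**2 = 8836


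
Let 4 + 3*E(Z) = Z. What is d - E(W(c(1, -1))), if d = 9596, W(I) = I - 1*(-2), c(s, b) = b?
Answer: 9597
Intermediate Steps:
W(I) = 2 + I (W(I) = I + 2 = 2 + I)
E(Z) = -4/3 + Z/3
d - E(W(c(1, -1))) = 9596 - (-4/3 + (2 - 1)/3) = 9596 - (-4/3 + (⅓)*1) = 9596 - (-4/3 + ⅓) = 9596 - 1*(-1) = 9596 + 1 = 9597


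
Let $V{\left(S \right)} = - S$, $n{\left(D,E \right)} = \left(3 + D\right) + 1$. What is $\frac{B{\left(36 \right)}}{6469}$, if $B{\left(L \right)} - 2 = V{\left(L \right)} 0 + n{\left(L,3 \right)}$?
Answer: $\frac{42}{6469} \approx 0.0064925$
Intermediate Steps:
$n{\left(D,E \right)} = 4 + D$
$B{\left(L \right)} = 6 + L$ ($B{\left(L \right)} = 2 + \left(- L 0 + \left(4 + L\right)\right) = 2 + \left(0 + \left(4 + L\right)\right) = 2 + \left(4 + L\right) = 6 + L$)
$\frac{B{\left(36 \right)}}{6469} = \frac{6 + 36}{6469} = 42 \cdot \frac{1}{6469} = \frac{42}{6469}$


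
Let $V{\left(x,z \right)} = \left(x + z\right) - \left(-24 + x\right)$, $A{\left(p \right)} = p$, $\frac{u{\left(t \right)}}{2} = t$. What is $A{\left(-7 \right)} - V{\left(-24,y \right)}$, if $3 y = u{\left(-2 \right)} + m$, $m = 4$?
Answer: $-31$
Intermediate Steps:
$u{\left(t \right)} = 2 t$
$y = 0$ ($y = \frac{2 \left(-2\right) + 4}{3} = \frac{-4 + 4}{3} = \frac{1}{3} \cdot 0 = 0$)
$V{\left(x,z \right)} = 24 + z$
$A{\left(-7 \right)} - V{\left(-24,y \right)} = -7 - \left(24 + 0\right) = -7 - 24 = -31$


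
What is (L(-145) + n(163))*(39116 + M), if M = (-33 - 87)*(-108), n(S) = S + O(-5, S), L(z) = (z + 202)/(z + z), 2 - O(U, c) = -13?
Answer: 1342597394/145 ≈ 9.2593e+6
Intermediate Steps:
O(U, c) = 15 (O(U, c) = 2 - 1*(-13) = 2 + 13 = 15)
L(z) = (202 + z)/(2*z) (L(z) = (202 + z)/((2*z)) = (202 + z)*(1/(2*z)) = (202 + z)/(2*z))
n(S) = 15 + S (n(S) = S + 15 = 15 + S)
M = 12960 (M = -120*(-108) = 12960)
(L(-145) + n(163))*(39116 + M) = ((½)*(202 - 145)/(-145) + (15 + 163))*(39116 + 12960) = ((½)*(-1/145)*57 + 178)*52076 = (-57/290 + 178)*52076 = (51563/290)*52076 = 1342597394/145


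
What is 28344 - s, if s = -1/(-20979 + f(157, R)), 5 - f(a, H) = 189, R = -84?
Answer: 599844071/21163 ≈ 28344.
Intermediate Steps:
f(a, H) = -184 (f(a, H) = 5 - 1*189 = 5 - 189 = -184)
s = 1/21163 (s = -1/(-20979 - 184) = -1/(-21163) = -1*(-1/21163) = 1/21163 ≈ 4.7252e-5)
28344 - s = 28344 - 1*1/21163 = 28344 - 1/21163 = 599844071/21163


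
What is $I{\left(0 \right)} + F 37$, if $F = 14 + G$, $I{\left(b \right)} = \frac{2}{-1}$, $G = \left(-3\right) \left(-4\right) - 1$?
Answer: $923$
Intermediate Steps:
$G = 11$ ($G = 12 - 1 = 11$)
$I{\left(b \right)} = -2$ ($I{\left(b \right)} = 2 \left(-1\right) = -2$)
$F = 25$ ($F = 14 + 11 = 25$)
$I{\left(0 \right)} + F 37 = -2 + 25 \cdot 37 = -2 + 925 = 923$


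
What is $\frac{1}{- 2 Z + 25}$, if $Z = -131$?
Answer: $\frac{1}{287} \approx 0.0034843$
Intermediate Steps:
$\frac{1}{- 2 Z + 25} = \frac{1}{\left(-2\right) \left(-131\right) + 25} = \frac{1}{262 + 25} = \frac{1}{287}$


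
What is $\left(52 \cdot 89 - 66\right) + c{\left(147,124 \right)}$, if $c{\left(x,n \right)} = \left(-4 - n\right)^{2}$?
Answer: $20946$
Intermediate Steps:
$\left(52 \cdot 89 - 66\right) + c{\left(147,124 \right)} = \left(52 \cdot 89 - 66\right) + \left(4 + 124\right)^{2} = \left(4628 - 66\right) + 128^{2} = 4562 + 16384 = 20946$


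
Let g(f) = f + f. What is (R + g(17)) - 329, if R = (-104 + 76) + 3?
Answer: -320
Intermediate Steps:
g(f) = 2*f
R = -25 (R = -28 + 3 = -25)
(R + g(17)) - 329 = (-25 + 2*17) - 329 = (-25 + 34) - 329 = 9 - 329 = -320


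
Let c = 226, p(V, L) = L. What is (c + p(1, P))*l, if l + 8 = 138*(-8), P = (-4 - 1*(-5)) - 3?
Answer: -249088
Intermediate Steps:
P = -2 (P = (-4 + 5) - 3 = 1 - 3 = -2)
l = -1112 (l = -8 + 138*(-8) = -8 - 1104 = -1112)
(c + p(1, P))*l = (226 - 2)*(-1112) = 224*(-1112) = -249088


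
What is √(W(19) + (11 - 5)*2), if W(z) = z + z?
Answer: 5*√2 ≈ 7.0711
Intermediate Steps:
W(z) = 2*z
√(W(19) + (11 - 5)*2) = √(2*19 + (11 - 5)*2) = √(38 + 6*2) = √(38 + 12) = √50 = 5*√2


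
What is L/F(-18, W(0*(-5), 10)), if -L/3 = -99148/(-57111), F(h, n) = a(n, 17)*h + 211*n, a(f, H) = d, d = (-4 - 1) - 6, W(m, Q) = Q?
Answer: -24787/10984349 ≈ -0.0022566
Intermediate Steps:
d = -11 (d = -5 - 6 = -11)
a(f, H) = -11
F(h, n) = -11*h + 211*n
L = -99148/19037 (L = -(-297444)/(-57111) = -(-297444)*(-1)/57111 = -3*99148/57111 = -99148/19037 ≈ -5.2082)
L/F(-18, W(0*(-5), 10)) = -99148/(19037*(-11*(-18) + 211*10)) = -99148/(19037*(198 + 2110)) = -99148/19037/2308 = -99148/19037*1/2308 = -24787/10984349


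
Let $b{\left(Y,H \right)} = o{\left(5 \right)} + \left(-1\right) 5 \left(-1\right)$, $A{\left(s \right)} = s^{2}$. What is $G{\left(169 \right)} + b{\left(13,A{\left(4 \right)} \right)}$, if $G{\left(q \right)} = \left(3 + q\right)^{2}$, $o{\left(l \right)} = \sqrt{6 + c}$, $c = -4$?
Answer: $29589 + \sqrt{2} \approx 29590.0$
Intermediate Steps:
$o{\left(l \right)} = \sqrt{2}$ ($o{\left(l \right)} = \sqrt{6 - 4} = \sqrt{2}$)
$b{\left(Y,H \right)} = 5 + \sqrt{2}$ ($b{\left(Y,H \right)} = \sqrt{2} + \left(-1\right) 5 \left(-1\right) = \sqrt{2} - -5 = \sqrt{2} + 5 = 5 + \sqrt{2}$)
$G{\left(169 \right)} + b{\left(13,A{\left(4 \right)} \right)} = \left(3 + 169\right)^{2} + \left(5 + \sqrt{2}\right) = 172^{2} + \left(5 + \sqrt{2}\right) = 29584 + \left(5 + \sqrt{2}\right) = 29589 + \sqrt{2}$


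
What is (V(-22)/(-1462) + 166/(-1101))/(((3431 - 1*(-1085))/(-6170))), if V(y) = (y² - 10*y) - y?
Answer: 1607312765/1817308398 ≈ 0.88445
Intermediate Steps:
V(y) = y² - 11*y
(V(-22)/(-1462) + 166/(-1101))/(((3431 - 1*(-1085))/(-6170))) = (-22*(-11 - 22)/(-1462) + 166/(-1101))/(((3431 - 1*(-1085))/(-6170))) = (-22*(-33)*(-1/1462) + 166*(-1/1101))/(((3431 + 1085)*(-1/6170))) = (726*(-1/1462) - 166/1101)/((4516*(-1/6170))) = (-363/731 - 166/1101)/(-2258/3085) = -521009/804831*(-3085/2258) = 1607312765/1817308398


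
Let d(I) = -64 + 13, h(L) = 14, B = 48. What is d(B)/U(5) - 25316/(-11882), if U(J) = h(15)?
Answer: -125779/83174 ≈ -1.5122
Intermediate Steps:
U(J) = 14
d(I) = -51
d(B)/U(5) - 25316/(-11882) = -51/14 - 25316/(-11882) = -51*1/14 - 25316*(-1/11882) = -51/14 + 12658/5941 = -125779/83174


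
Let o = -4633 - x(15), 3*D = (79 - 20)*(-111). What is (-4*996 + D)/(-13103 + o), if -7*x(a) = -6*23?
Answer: 43169/124290 ≈ 0.34732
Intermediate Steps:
x(a) = 138/7 (x(a) = -(-6)*23/7 = -⅐*(-138) = 138/7)
D = -2183 (D = ((79 - 20)*(-111))/3 = (59*(-111))/3 = (⅓)*(-6549) = -2183)
o = -32569/7 (o = -4633 - 1*138/7 = -4633 - 138/7 = -32569/7 ≈ -4652.7)
(-4*996 + D)/(-13103 + o) = (-4*996 - 2183)/(-13103 - 32569/7) = (-3984 - 2183)/(-124290/7) = -6167*(-7/124290) = 43169/124290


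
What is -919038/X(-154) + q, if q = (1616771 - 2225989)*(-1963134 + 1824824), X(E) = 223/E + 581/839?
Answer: 2741974881696056/32541 ≈ 8.4262e+10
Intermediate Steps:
X(E) = 581/839 + 223/E (X(E) = 223/E + 581*(1/839) = 223/E + 581/839 = 581/839 + 223/E)
q = 84260941580 (q = -609218*(-138310) = 84260941580)
-919038/X(-154) + q = -919038/(581/839 + 223/(-154)) + 84260941580 = -919038/(581/839 + 223*(-1/154)) + 84260941580 = -919038/(581/839 - 223/154) + 84260941580 = -919038/(-97623/129206) + 84260941580 = -919038*(-129206/97623) + 84260941580 = 39581741276/32541 + 84260941580 = 2741974881696056/32541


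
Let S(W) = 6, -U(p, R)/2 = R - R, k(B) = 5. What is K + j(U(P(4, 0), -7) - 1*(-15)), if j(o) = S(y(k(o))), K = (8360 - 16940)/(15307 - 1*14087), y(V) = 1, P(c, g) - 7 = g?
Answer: -63/61 ≈ -1.0328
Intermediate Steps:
P(c, g) = 7 + g
U(p, R) = 0 (U(p, R) = -2*(R - R) = -2*0 = 0)
K = -429/61 (K = -8580/(15307 - 14087) = -8580/1220 = -8580*1/1220 = -429/61 ≈ -7.0328)
j(o) = 6
K + j(U(P(4, 0), -7) - 1*(-15)) = -429/61 + 6 = -63/61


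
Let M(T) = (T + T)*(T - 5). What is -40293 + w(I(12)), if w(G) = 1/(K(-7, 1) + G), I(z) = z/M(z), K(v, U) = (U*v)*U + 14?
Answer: -3988993/99 ≈ -40293.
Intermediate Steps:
M(T) = 2*T*(-5 + T) (M(T) = (2*T)*(-5 + T) = 2*T*(-5 + T))
K(v, U) = 14 + v*U² (K(v, U) = v*U² + 14 = 14 + v*U²)
I(z) = 1/(2*(-5 + z)) (I(z) = z/((2*z*(-5 + z))) = z*(1/(2*z*(-5 + z))) = 1/(2*(-5 + z)))
w(G) = 1/(7 + G) (w(G) = 1/((14 - 7*1²) + G) = 1/((14 - 7*1) + G) = 1/((14 - 7) + G) = 1/(7 + G))
-40293 + w(I(12)) = -40293 + 1/(7 + 1/(2*(-5 + 12))) = -40293 + 1/(7 + (½)/7) = -40293 + 1/(7 + (½)*(⅐)) = -40293 + 1/(7 + 1/14) = -40293 + 1/(99/14) = -40293 + 14/99 = -3988993/99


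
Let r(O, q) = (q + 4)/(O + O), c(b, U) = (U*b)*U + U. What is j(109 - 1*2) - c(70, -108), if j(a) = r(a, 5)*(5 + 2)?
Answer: -174703545/214 ≈ -8.1637e+5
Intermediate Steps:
c(b, U) = U + b*U² (c(b, U) = b*U² + U = U + b*U²)
r(O, q) = (4 + q)/(2*O) (r(O, q) = (4 + q)/((2*O)) = (4 + q)*(1/(2*O)) = (4 + q)/(2*O))
j(a) = 63/(2*a) (j(a) = ((4 + 5)/(2*a))*(5 + 2) = ((½)*9/a)*7 = (9/(2*a))*7 = 63/(2*a))
j(109 - 1*2) - c(70, -108) = 63/(2*(109 - 1*2)) - (-108)*(1 - 108*70) = 63/(2*(109 - 2)) - (-108)*(1 - 7560) = (63/2)/107 - (-108)*(-7559) = (63/2)*(1/107) - 1*816372 = 63/214 - 816372 = -174703545/214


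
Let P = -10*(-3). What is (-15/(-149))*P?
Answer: 450/149 ≈ 3.0201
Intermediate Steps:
P = 30
(-15/(-149))*P = -15/(-149)*30 = -15*(-1/149)*30 = (15/149)*30 = 450/149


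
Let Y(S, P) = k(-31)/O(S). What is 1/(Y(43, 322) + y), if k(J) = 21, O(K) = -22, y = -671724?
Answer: -22/14777949 ≈ -1.4887e-6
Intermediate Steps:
Y(S, P) = -21/22 (Y(S, P) = 21/(-22) = 21*(-1/22) = -21/22)
1/(Y(43, 322) + y) = 1/(-21/22 - 671724) = 1/(-14777949/22) = -22/14777949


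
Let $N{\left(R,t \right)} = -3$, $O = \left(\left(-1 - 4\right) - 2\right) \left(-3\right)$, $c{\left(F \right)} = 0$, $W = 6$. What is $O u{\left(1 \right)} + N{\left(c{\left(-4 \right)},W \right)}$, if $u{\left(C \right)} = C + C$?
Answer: $39$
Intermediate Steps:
$O = 21$ ($O = \left(\left(-1 - 4\right) - 2\right) \left(-3\right) = \left(-5 - 2\right) \left(-3\right) = \left(-7\right) \left(-3\right) = 21$)
$u{\left(C \right)} = 2 C$
$O u{\left(1 \right)} + N{\left(c{\left(-4 \right)},W \right)} = 21 \cdot 2 \cdot 1 - 3 = 21 \cdot 2 - 3 = 42 - 3 = 39$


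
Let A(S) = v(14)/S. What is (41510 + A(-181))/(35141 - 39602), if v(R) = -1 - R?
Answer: -7513325/807441 ≈ -9.3051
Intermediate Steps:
A(S) = -15/S (A(S) = (-1 - 1*14)/S = (-1 - 14)/S = -15/S)
(41510 + A(-181))/(35141 - 39602) = (41510 - 15/(-181))/(35141 - 39602) = (41510 - 15*(-1/181))/(-4461) = (41510 + 15/181)*(-1/4461) = (7513325/181)*(-1/4461) = -7513325/807441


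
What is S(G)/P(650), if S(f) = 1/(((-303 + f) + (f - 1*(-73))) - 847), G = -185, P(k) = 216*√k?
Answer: -√26/40631760 ≈ -1.2549e-7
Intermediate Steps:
S(f) = 1/(-1077 + 2*f) (S(f) = 1/(((-303 + f) + (f + 73)) - 847) = 1/(((-303 + f) + (73 + f)) - 847) = 1/((-230 + 2*f) - 847) = 1/(-1077 + 2*f))
S(G)/P(650) = 1/((-1077 + 2*(-185))*((216*√650))) = 1/((-1077 - 370)*((216*(5*√26)))) = 1/((-1447)*((1080*√26))) = -√26/40631760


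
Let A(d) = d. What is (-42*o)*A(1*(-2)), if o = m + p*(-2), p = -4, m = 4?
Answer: 1008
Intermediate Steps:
o = 12 (o = 4 - 4*(-2) = 4 + 8 = 12)
(-42*o)*A(1*(-2)) = (-42*12)*(1*(-2)) = -504*(-2) = 1008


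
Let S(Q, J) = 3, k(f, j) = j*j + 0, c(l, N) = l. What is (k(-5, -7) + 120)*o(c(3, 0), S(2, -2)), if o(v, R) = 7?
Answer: 1183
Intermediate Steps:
k(f, j) = j² (k(f, j) = j² + 0 = j²)
(k(-5, -7) + 120)*o(c(3, 0), S(2, -2)) = ((-7)² + 120)*7 = (49 + 120)*7 = 169*7 = 1183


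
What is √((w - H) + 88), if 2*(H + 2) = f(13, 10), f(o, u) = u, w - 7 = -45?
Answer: √47 ≈ 6.8557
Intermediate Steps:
w = -38 (w = 7 - 45 = -38)
H = 3 (H = -2 + (½)*10 = -2 + 5 = 3)
√((w - H) + 88) = √((-38 - 1*3) + 88) = √((-38 - 3) + 88) = √(-41 + 88) = √47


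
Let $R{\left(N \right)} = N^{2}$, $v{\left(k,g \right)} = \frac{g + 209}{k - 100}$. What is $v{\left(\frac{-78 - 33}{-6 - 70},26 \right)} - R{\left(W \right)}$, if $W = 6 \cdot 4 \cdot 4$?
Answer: $- \frac{69036484}{7489} \approx -9218.4$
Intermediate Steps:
$v{\left(k,g \right)} = \frac{209 + g}{-100 + k}$
$W = 96$ ($W = 24 \cdot 4 = 96$)
$v{\left(\frac{-78 - 33}{-6 - 70},26 \right)} - R{\left(W \right)} = \frac{209 + 26}{-100 + \frac{-78 - 33}{-6 - 70}} - 96^{2} = \frac{1}{-100 - \frac{111}{-76}} \cdot 235 - 9216 = \frac{1}{-100 - - \frac{111}{76}} \cdot 235 - 9216 = \frac{1}{-100 + \frac{111}{76}} \cdot 235 - 9216 = \frac{1}{- \frac{7489}{76}} \cdot 235 - 9216 = \left(- \frac{76}{7489}\right) 235 - 9216 = - \frac{17860}{7489} - 9216 = - \frac{69036484}{7489}$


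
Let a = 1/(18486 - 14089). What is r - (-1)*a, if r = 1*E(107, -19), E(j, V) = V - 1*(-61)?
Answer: 184675/4397 ≈ 42.000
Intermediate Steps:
E(j, V) = 61 + V (E(j, V) = V + 61 = 61 + V)
r = 42 (r = 1*(61 - 19) = 1*42 = 42)
a = 1/4397 ≈ 0.00022743
r - (-1)*a = 42 - (-1)/4397 = 42 - 1*(-1/4397) = 42 + 1/4397 = 184675/4397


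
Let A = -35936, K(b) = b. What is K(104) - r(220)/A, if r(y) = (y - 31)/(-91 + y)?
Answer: 160705855/1545248 ≈ 104.00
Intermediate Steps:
r(y) = (-31 + y)/(-91 + y)
K(104) - r(220)/A = 104 - (-31 + 220)/(-91 + 220)/(-35936) = 104 - 189/129*(-1)/35936 = 104 - (1/129)*189*(-1)/35936 = 104 - 63*(-1)/(43*35936) = 104 - 1*(-63/1545248) = 104 + 63/1545248 = 160705855/1545248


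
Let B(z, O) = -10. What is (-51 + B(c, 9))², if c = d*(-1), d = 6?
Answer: 3721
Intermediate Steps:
c = -6 (c = 6*(-1) = -6)
(-51 + B(c, 9))² = (-51 - 10)² = (-61)² = 3721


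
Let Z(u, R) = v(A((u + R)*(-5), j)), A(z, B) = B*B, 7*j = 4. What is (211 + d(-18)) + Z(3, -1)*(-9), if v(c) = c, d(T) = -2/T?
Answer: 91804/441 ≈ 208.17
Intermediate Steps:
j = 4/7 (j = (1/7)*4 = 4/7 ≈ 0.57143)
A(z, B) = B**2
Z(u, R) = 16/49 (Z(u, R) = (4/7)**2 = 16/49)
(211 + d(-18)) + Z(3, -1)*(-9) = (211 - 2/(-18)) + (16/49)*(-9) = (211 - 2*(-1/18)) - 144/49 = (211 + 1/9) - 144/49 = 1900/9 - 144/49 = 91804/441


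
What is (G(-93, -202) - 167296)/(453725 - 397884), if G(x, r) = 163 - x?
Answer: -167040/55841 ≈ -2.9914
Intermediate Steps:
(G(-93, -202) - 167296)/(453725 - 397884) = ((163 - 1*(-93)) - 167296)/(453725 - 397884) = ((163 + 93) - 167296)/55841 = (256 - 167296)*(1/55841) = -167040*1/55841 = -167040/55841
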